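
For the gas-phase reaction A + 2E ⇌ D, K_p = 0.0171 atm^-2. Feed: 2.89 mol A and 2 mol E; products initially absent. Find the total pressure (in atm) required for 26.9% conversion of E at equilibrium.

P = 7.29 atm

Basis: 2 mol E initially; let X = conversion of E. Extent ξ = X.
Mole table: n_A = 2.89 − X; n_E = 2 − 2X; n_D = X.
Total moles n_T = 4.89 − 2X.
K_p = p_D / (p_A p_E^2) with p_i = (n_i/n_T)·P.
At X = 0.269: the mole-fraction product g(X) = Π y_i^ν_i = 0.9094. Since K_p = g(X)·P^{-2}, P = (g/K_p)^(1/2) = (0.9094/0.0171)^(1/2) = 7.29 atm.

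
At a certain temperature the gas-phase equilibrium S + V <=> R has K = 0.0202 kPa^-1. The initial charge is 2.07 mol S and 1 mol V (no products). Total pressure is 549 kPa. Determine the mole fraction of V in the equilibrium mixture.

y_V = 0.064

Let X = conversion of V (basis 1 mol V); extent of reaction ξ = X.
Species balance: n_S = 2.07 − X; n_V = 1 − X; n_R = X.
Total moles n_T = 3.07 − X.
y_i = n_i/n_T, p_i = y_i·P. K = p_R / (p_S p_V).
Substituting and setting equal to 0.0202 kPa^-1 gives a polynomial in X; the root in (0,1) is X = 0.859.
Then n_V = 0.141, n_T = 2.21, so y_V = 0.064.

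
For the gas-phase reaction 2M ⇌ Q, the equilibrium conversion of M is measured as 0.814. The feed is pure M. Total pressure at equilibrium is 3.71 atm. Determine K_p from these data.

Take 1 mol M as basis and let X be its fractional conversion, so ξ = 0.5X.
Moles: n_M = 1 − X; n_Q = 0.5X.
Summing: n_T = 1 − 0.5X.
At X = 0.814: n_M = 0.186, n_Q = 0.407, n_T = 0.593.
p_i = (n_i/n_T)·P. K_p = p_Q / (p_M^2) = 1.88 atm^-1.

K_p = 1.88 atm^-1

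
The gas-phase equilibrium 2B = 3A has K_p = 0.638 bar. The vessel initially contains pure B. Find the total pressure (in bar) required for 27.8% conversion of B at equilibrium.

P = 5.22 bar

Basis: 1 mol B initially; let X = conversion of B. Extent ξ = 0.5X.
Moles: n_B = 1 − X; n_A = 1.5X.
Summing: n_T = 1 + 0.5X.
K_p = p_A^3 / (p_B^2) with p_i = (n_i/n_T)·P.
At X = 0.278: the mole-fraction product g(X) = Π y_i^ν_i = 0.1221. Since K_p = g(X)·P^{1}, P = (K_p/g)^(1/1) = (0.638/0.1221)^(1/1) = 5.22 bar.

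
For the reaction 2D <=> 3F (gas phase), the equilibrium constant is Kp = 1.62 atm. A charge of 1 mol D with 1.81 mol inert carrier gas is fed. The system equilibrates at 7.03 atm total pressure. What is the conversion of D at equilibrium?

Basis: 1 mol D initially; let X = conversion of D. Extent ξ = 0.5X.
Moles: n_D = 1 − X; n_F = 1.5X; n_I = 1.81 (inert).
n_T = Σnᵢ = 2.81 + 0.5X.
With p_i = (n_i/n_T)P, Kp = p_F^3 / (p_D^2).
Setting this equal to 1.62 atm and taking the physical root (0 < X < 1) gives X = 0.414.

X = 0.414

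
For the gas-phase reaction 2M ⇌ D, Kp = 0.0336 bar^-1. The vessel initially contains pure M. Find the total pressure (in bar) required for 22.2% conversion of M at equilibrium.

Let X = conversion of M (basis 1 mol M); extent of reaction ξ = 0.5X.
Moles: n_M = 1 − X; n_D = 0.5X.
Total moles n_T = 1 − 0.5X.
Kp = p_D / (p_M^2) with p_i = (n_i/n_T)·P.
At X = 0.222: the mole-fraction product g(X) = Π y_i^ν_i = 0.163. Since Kp = g(X)·P^{-1}, P = (g/Kp)^(1/1) = (0.163/0.0336)^(1/1) = 4.85 bar.

P = 4.85 bar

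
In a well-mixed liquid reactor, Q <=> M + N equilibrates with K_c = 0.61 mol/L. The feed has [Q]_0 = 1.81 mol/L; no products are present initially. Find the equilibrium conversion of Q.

X = 0.436

Let X = conversion of Q; extent ξ = 1.81·X mol/L.
Concentrations: [Q] = 1.81 − 1.81X; [M] = 1.81X; [N] = 1.81X.
K_c = [M] [N] / ([Q]).
Equating to 0.61 mol/L: the physical root is X = 0.436.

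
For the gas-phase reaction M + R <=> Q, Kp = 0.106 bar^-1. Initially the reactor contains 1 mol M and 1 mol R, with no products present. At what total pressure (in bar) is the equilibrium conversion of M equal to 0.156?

P = 3.81 bar

Take 1 mol M as basis and let X be its fractional conversion, so ξ = X.
Mole table: n_M = 1 − X; n_R = 1 − X; n_Q = X.
n_T = Σnᵢ = 2 − X.
Kp = p_Q / (p_M p_R) with p_i = (n_i/n_T)·P.
At X = 0.156: the mole-fraction product g(X) = Π y_i^ν_i = 0.4038. Since Kp = g(X)·P^{-1}, P = (g/Kp)^(1/1) = (0.4038/0.106)^(1/1) = 3.81 bar.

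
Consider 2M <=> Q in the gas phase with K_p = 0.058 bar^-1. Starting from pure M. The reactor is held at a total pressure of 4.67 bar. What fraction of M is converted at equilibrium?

Let X = conversion of M (basis 1 mol M); extent of reaction ξ = 0.5X.
Moles: n_M = 1 − X; n_Q = 0.5X.
n_T = Σnᵢ = 1 − 0.5X.
Mole fractions y_i = n_i/n_T; K_p = p_Q / (p_M^2) with p_i = y_i·P.
Equating to 0.058 bar^-1 and solving on 0 < X < 1: X = 0.307.

X = 0.307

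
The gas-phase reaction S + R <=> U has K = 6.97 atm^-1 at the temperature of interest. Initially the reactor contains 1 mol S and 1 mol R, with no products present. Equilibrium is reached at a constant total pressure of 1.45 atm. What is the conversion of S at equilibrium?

Take 1 mol S as basis and let X be its fractional conversion, so ξ = X.
Mole table: n_S = 1 − X; n_R = 1 − X; n_U = X.
Total moles n_T = 2 − X.
With p_i = (n_i/n_T)P, K = p_U / (p_S p_R).
Setting this equal to 6.97 atm^-1 and taking the physical root (0 < X < 1) gives X = 0.700.

X = 0.700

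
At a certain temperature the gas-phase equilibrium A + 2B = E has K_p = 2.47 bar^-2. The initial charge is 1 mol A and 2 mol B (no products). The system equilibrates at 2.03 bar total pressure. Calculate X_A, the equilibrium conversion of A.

X = 0.640

Take 1 mol A as basis and let X be its fractional conversion, so ξ = X.
Moles: n_A = 1 − X; n_B = 2 − 2X; n_E = X.
n_T = Σnᵢ = 3 − 2X.
Mole fractions y_i = n_i/n_T; K_p = p_E / (p_A p_B^2) with p_i = y_i·P.
Substituting and setting equal to 2.47 bar^-2 gives a polynomial in X; the root in (0,1) is X = 0.640.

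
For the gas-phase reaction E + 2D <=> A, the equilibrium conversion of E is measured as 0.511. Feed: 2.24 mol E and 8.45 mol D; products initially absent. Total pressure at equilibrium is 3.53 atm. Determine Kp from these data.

Kp = 0.156 atm^-2

Basis: 2.24 mol E initially; let X = conversion of E. Extent ξ = 2.24X.
Species balance: n_E = 2.24 − 2.24X; n_D = 8.45 − 4.48X; n_A = 2.24X.
Total moles n_T = 10.7 − 4.48X.
At X = 0.511: n_E = 1.1, n_D = 6.16, n_A = 1.14, n_T = 8.4.
p_i = (n_i/n_T)·P. Kp = p_A / (p_E p_D^2) = 0.156 atm^-2.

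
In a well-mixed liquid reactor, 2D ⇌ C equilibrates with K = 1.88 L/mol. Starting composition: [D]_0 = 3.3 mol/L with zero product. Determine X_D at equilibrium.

Let X = conversion of D; extent ξ = 3.3X/2 mol/L.
Concentrations: [D] = 3.3 − 3.3X; [C] = 1.65X.
K = [C] / ([D]^2).
Solving K = 1.88 for X ∈ (0,1): X = 0.754.

X = 0.754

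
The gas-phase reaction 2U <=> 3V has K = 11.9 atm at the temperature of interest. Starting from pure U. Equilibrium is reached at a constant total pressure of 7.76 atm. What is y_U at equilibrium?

Let X = conversion of U (basis 1 mol U); extent of reaction ξ = 0.5X.
Species balance: n_U = 1 − X; n_V = 1.5X.
n_T = Σnᵢ = 1 + 0.5X.
With p_i = (n_i/n_T)P, K = p_V^3 / (p_U^2).
Substituting and setting equal to 11.9 atm gives a polynomial in X; the root in (0,1) is X = 0.513.
Then n_U = 0.487, n_T = 1.26, so y_U = 0.387.

y_U = 0.387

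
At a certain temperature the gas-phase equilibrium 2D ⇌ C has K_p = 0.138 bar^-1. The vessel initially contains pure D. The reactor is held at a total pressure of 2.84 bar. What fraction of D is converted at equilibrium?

Let X = conversion of D (basis 1 mol D); extent of reaction ξ = 0.5X.
Moles: n_D = 1 − X; n_C = 0.5X.
Summing: n_T = 1 − 0.5X.
y_i = n_i/n_T, p_i = y_i·P. K_p = p_C / (p_D^2).
Equating to 0.138 bar^-1 and solving on 0 < X < 1: X = 0.376.

X = 0.376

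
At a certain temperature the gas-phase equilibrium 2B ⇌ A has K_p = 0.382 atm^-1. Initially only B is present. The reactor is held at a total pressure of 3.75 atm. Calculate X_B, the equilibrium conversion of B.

Basis: 1 mol B initially; let X = conversion of B. Extent ξ = 0.5X.
Moles: n_B = 1 − X; n_A = 0.5X.
Summing: n_T = 1 − 0.5X.
y_i = n_i/n_T, p_i = y_i·P. K_p = p_A / (p_B^2).
Substituting and setting equal to 0.382 atm^-1 gives a polynomial in X; the root in (0,1) is X = 0.615.

X = 0.615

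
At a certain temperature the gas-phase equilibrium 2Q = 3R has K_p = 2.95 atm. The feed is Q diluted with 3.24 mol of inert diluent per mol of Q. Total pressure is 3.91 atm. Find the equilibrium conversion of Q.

Let X = conversion of Q (basis 1 mol Q); extent of reaction ξ = 0.5X.
At extent ξ: n_Q = 1 − X; n_R = 1.5X; n_I = 3.24 (inert).
Summing: n_T = 4.24 + 0.5X.
Mole fractions y_i = n_i/n_T; K_p = p_R^3 / (p_Q^2) with p_i = y_i·P.
This yields a degree-3 equation in X; solving on (0,1), X = 0.571.

X = 0.571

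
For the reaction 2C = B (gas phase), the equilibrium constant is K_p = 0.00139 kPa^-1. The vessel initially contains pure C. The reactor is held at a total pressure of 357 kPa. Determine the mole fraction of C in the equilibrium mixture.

Basis: 1 mol C initially; let X = conversion of C. Extent ξ = 0.5X.
Species balance: n_C = 1 − X; n_B = 0.5X.
n_T = Σnᵢ = 1 − 0.5X.
Mole fractions y_i = n_i/n_T; K_p = p_B / (p_C^2) with p_i = y_i·P.
Setting this equal to 0.00139 kPa^-1 and taking the physical root (0 < X < 1) gives X = 0.421.
Then n_C = 0.579, n_T = 0.789, so y_C = 0.733.

y_C = 0.733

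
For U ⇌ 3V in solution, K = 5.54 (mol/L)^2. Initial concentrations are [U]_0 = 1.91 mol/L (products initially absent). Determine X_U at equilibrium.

X = 0.335

Let X = conversion of U; extent ξ = 1.91·X mol/L.
Concentrations: [U] = 1.91 − 1.91X; [V] = 5.73X.
K = [V]^3 / ([U]).
Setting equal to 5.54 and solving for X on (0,1) gives X = 0.335.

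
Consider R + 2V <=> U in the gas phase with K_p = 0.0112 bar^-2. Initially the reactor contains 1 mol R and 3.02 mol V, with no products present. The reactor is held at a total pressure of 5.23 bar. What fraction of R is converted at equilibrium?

X = 0.141

Basis: 1 mol R initially; let X = conversion of R. Extent ξ = X.
Moles: n_R = 1 − X; n_V = 3.02 − 2X; n_U = X.
Summing: n_T = 4.02 − 2X.
Mole fractions y_i = n_i/n_T; K_p = p_U / (p_R p_V^2) with p_i = y_i·P.
Substituting and setting equal to 0.0112 bar^-2 gives a polynomial in X; the root in (0,1) is X = 0.141.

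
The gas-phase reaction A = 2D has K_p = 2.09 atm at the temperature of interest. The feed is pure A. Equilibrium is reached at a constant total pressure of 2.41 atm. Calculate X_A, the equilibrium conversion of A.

X = 0.422

Take 1 mol A as basis and let X be its fractional conversion, so ξ = X.
Species balance: n_A = 1 − X; n_D = 2X.
n_T = Σnᵢ = 1 + X.
With p_i = (n_i/n_T)P, K_p = p_D^2 / (p_A).
Equating to 2.09 atm and solving on 0 < X < 1: X = 0.422.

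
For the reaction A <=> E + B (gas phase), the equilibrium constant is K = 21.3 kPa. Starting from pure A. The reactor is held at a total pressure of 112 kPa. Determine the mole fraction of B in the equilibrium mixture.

y_B = 0.286

Take 1 mol A as basis and let X be its fractional conversion, so ξ = X.
Species balance: n_A = 1 − X; n_E = X; n_B = X.
Summing: n_T = 1 + X.
Mole fractions y_i = n_i/n_T; K = p_E p_B / (p_A) with p_i = y_i·P.
This yields a degree-2 equation in X; solving on (0,1), X = 0.400.
Then n_B = 0.4, n_T = 1.4, so y_B = 0.286.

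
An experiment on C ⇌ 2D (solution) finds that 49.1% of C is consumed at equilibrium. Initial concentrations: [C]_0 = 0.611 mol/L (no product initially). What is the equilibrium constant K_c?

Let X = conversion of C.
Concentrations: [C] = 0.611 − 0.611X; [D] = 1.22X.
At X = 0.491: [C] = 0.311, [D] = 0.6.
K_c = [D]^2 / ([C]) = 1.16 mol/L.

K_c = 1.16 mol/L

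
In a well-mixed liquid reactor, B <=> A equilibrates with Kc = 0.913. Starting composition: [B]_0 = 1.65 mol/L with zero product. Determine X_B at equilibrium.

Let X = conversion of B; extent ξ = 1.65·X mol/L.
Concentrations: [B] = 1.65 − 1.65X; [A] = 1.65X.
Kc = [A] / ([B]).
Setting equal to 0.913 and solving for X on (0,1) gives X = 0.477.

X = 0.477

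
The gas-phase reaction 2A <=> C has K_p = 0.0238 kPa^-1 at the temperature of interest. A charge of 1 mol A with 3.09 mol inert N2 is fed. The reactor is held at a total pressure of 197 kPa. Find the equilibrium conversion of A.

Let X = conversion of A (basis 1 mol A); extent of reaction ξ = 0.5X.
At extent ξ: n_A = 1 − X; n_C = 0.5X; n_I = 3.09 (inert).
n_T = Σnᵢ = 4.09 − 0.5X.
Mole fractions y_i = n_i/n_T; K_p = p_C / (p_A^2) with p_i = y_i·P.
This yields a degree-2 equation in X; solving on (0,1), X = 0.534.

X = 0.534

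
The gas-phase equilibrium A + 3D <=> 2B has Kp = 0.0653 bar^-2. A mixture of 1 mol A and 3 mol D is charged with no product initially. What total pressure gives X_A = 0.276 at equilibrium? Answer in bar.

P = 2.73 bar

Basis: 1 mol A initially; let X = conversion of A. Extent ξ = X.
Moles: n_A = 1 − X; n_D = 3 − 3X; n_B = 2X.
Summing: n_T = 4 − 2X.
Kp = p_B^2 / (p_A p_D^3) with p_i = (n_i/n_T)·P.
At X = 0.276: the mole-fraction product g(X) = Π y_i^ν_i = 0.4883. Since Kp = g(X)·P^{-2}, P = (g/Kp)^(1/2) = (0.4883/0.0653)^(1/2) = 2.73 bar.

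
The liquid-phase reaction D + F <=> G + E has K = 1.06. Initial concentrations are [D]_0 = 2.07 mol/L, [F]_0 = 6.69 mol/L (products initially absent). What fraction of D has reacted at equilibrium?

X = 0.772

Let X = conversion of D; extent ξ = 2.07·X mol/L.
Concentrations: [D] = 2.07 − 2.07X; [F] = 6.69 − 2.07X; [G] = 2.07X; [E] = 2.07X.
K = [G] [E] / ([D] [F]).
This equals 1.06 at X = 0.772 (the root in 0 < X < 1).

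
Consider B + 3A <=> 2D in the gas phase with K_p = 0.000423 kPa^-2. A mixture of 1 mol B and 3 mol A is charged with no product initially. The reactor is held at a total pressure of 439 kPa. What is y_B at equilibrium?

y_B = 0.109

Basis: 1 mol B initially; let X = conversion of B. Extent ξ = X.
Species balance: n_B = 1 − X; n_A = 3 − 3X; n_D = 2X.
n_T = Σnᵢ = 4 − 2X.
Mole fractions y_i = n_i/n_T; K_p = p_D^2 / (p_B p_A^3) with p_i = y_i·P.
Substituting and setting equal to 0.000423 kPa^-2 gives a polynomial in X; the root in (0,1) is X = 0.720.
Then n_B = 0.28, n_T = 2.56, so y_B = 0.109.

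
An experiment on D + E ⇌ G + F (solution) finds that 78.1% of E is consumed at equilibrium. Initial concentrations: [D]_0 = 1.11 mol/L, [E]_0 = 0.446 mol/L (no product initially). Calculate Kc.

Let X = conversion of E.
Concentrations: [D] = 1.11 − 0.446X; [E] = 0.446 − 0.446X; [G] = 0.446X; [F] = 0.446X.
At X = 0.781: [D] = 0.762, [E] = 0.0977, [G] = 0.348, [F] = 0.348.
Kc = [G] [F] / ([D] [E]) = 1.63.

Kc = 1.63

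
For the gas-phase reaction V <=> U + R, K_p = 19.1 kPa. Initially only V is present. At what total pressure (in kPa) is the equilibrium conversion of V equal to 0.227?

P = 352 kPa

Basis: 1 mol V initially; let X = conversion of V. Extent ξ = X.
Species balance: n_V = 1 − X; n_U = X; n_R = X.
Total moles n_T = 1 + X.
K_p = p_U p_R / (p_V) with p_i = (n_i/n_T)·P.
At X = 0.227: the mole-fraction product g(X) = Π y_i^ν_i = 0.05433. Since K_p = g(X)·P^{1}, P = (K_p/g)^(1/1) = (19.1/0.05433)^(1/1) = 352 kPa.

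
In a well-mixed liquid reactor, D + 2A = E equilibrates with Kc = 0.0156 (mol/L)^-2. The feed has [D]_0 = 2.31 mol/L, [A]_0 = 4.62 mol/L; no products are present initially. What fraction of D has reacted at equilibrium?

Let X = conversion of D; extent ξ = 2.31·X mol/L.
Concentrations: [D] = 2.31 − 2.31X; [A] = 4.62 − 4.62X; [E] = 2.31X.
Kc = [E] / ([D] [A]^2).
Setting equal to 0.0156 and solving for X on (0,1) gives X = 0.182.

X = 0.182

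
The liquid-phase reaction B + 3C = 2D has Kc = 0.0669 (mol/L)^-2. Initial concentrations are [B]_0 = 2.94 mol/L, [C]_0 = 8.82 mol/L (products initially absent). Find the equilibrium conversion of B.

X = 0.498

Let X = conversion of B; extent ξ = 2.94·X mol/L.
Concentrations: [B] = 2.94 − 2.94X; [C] = 8.82 − 8.82X; [D] = 5.88X.
Kc = [D]^2 / ([B] [C]^3).
This equals 0.0669 at X = 0.498 (the root in 0 < X < 1).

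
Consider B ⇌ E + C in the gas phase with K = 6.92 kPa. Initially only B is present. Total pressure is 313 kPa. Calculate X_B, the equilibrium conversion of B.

X = 0.147

Take 1 mol B as basis and let X be its fractional conversion, so ξ = X.
Moles: n_B = 1 − X; n_E = X; n_C = X.
Total moles n_T = 1 + X.
With p_i = (n_i/n_T)P, K = p_E p_C / (p_B).
Equating to 6.92 kPa and solving on 0 < X < 1: X = 0.147.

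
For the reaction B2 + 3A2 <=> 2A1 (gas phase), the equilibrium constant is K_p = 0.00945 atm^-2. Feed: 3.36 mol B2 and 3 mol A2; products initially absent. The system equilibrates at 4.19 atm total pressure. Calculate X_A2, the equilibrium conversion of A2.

X = 0.219

Let X = conversion of A2 (basis 3 mol A2); extent of reaction ξ = X.
Moles: n_B2 = 3.36 − X; n_A2 = 3 − 3X; n_A1 = 2X.
n_T = Σnᵢ = 6.36 − 2X.
y_i = n_i/n_T, p_i = y_i·P. K_p = p_A1^2 / (p_B2 p_A2^3).
Equating to 0.00945 atm^-2 and solving on 0 < X < 1: X = 0.219.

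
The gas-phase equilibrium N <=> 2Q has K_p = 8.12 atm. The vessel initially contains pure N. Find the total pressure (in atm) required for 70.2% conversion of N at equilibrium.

P = 2.09 atm

Let X = conversion of N (basis 1 mol N); extent of reaction ξ = X.
Species balance: n_N = 1 − X; n_Q = 2X.
Summing: n_T = 1 + X.
K_p = p_Q^2 / (p_N) with p_i = (n_i/n_T)·P.
At X = 0.702: the mole-fraction product g(X) = Π y_i^ν_i = 3.886. Since K_p = g(X)·P^{1}, P = (K_p/g)^(1/1) = (8.12/3.886)^(1/1) = 2.09 atm.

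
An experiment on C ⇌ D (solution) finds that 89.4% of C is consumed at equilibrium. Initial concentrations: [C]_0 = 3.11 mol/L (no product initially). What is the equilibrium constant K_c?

K_c = 8.43

Let X = conversion of C.
Concentrations: [C] = 3.11 − 3.11X; [D] = 3.11X.
At X = 0.894: [C] = 0.33, [D] = 2.78.
K_c = [D] / ([C]) = 8.43.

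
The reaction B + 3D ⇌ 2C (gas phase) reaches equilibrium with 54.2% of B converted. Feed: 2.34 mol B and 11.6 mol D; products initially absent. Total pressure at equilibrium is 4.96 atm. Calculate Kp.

Kp = 0.067 atm^-2

Take 2.34 mol B as basis and let X be its fractional conversion, so ξ = 2.34X.
Species balance: n_B = 2.34 − 2.34X; n_D = 11.6 − 7.02X; n_C = 4.68X.
Total moles n_T = 13.9 − 4.68X.
At X = 0.542: n_B = 1.07, n_D = 7.8, n_C = 2.54, n_T = 11.4.
p_i = (n_i/n_T)·P. Kp = p_C^2 / (p_B p_D^3) = 0.067 atm^-2.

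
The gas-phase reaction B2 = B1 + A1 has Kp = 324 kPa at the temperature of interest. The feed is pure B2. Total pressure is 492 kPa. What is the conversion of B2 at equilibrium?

X = 0.630

Basis: 1 mol B2 initially; let X = conversion of B2. Extent ξ = X.
At extent ξ: n_B2 = 1 − X; n_B1 = X; n_A1 = X.
Total moles n_T = 1 + X.
Mole fractions y_i = n_i/n_T; Kp = p_B1 p_A1 / (p_B2) with p_i = y_i·P.
Equating to 324 kPa and solving on 0 < X < 1: X = 0.630.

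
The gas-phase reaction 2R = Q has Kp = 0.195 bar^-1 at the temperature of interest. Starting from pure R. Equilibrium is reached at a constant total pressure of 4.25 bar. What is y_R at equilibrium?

Basis: 1 mol R initially; let X = conversion of R. Extent ξ = 0.5X.
Species balance: n_R = 1 − X; n_Q = 0.5X.
Summing: n_T = 1 − 0.5X.
With p_i = (n_i/n_T)P, Kp = p_Q / (p_R^2).
Setting this equal to 0.195 bar^-1 and taking the physical root (0 < X < 1) gives X = 0.519.
Then n_R = 0.481, n_T = 0.741, so y_R = 0.650.

y_R = 0.650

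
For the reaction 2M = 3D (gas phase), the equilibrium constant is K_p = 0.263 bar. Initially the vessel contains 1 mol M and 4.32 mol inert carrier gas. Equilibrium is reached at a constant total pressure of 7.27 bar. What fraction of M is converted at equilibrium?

X = 0.305

Basis: 1 mol M initially; let X = conversion of M. Extent ξ = 0.5X.
Moles: n_M = 1 − X; n_D = 1.5X; n_I = 4.32 (inert).
n_T = Σnᵢ = 5.32 + 0.5X.
With p_i = (n_i/n_T)P, K_p = p_D^3 / (p_M^2).
Equating to 0.263 bar and solving on 0 < X < 1: X = 0.305.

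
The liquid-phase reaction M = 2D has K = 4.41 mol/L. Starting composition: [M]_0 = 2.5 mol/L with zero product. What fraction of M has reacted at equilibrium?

Let X = conversion of M; extent ξ = 2.5·X mol/L.
Concentrations: [M] = 2.5 − 2.5X; [D] = 5X.
K = [D]^2 / ([M]).
Solving K = 4.41 for X ∈ (0,1): X = 0.479.

X = 0.479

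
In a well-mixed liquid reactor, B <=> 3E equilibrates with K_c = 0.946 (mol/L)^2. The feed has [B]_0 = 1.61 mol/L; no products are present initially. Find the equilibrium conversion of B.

Let X = conversion of B; extent ξ = 1.61·X mol/L.
Concentrations: [B] = 1.61 − 1.61X; [E] = 4.83X.
K_c = [E]^3 / ([B]).
Solving K_c = 0.946 for X ∈ (0,1): X = 0.219.

X = 0.219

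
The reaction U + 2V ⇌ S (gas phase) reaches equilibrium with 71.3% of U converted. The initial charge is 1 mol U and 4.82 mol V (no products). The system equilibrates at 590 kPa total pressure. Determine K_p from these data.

Basis: 1 mol U initially; let X = conversion of U. Extent ξ = X.
Species balance: n_U = 1 − X; n_V = 4.82 − 2X; n_S = X.
Total moles n_T = 5.82 − 2X.
At X = 0.713: n_U = 0.287, n_V = 3.39, n_S = 0.713, n_T = 4.39.
p_i = (n_i/n_T)·P. K_p = p_S / (p_U p_V^2) = 1.2e-05 kPa^-2.

K_p = 1.2e-05 kPa^-2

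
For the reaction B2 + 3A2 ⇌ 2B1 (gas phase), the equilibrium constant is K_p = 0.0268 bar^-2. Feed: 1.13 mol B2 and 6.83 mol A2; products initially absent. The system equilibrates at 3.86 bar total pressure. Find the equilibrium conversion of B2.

X = 0.411

Take 1.13 mol B2 as basis and let X be its fractional conversion, so ξ = 1.13X.
At extent ξ: n_B2 = 1.13 − 1.13X; n_A2 = 6.83 − 3.39X; n_B1 = 2.26X.
Summing: n_T = 7.96 − 2.26X.
y_i = n_i/n_T, p_i = y_i·P. K_p = p_B1^2 / (p_B2 p_A2^3).
Equating to 0.0268 bar^-2 and solving on 0 < X < 1: X = 0.411.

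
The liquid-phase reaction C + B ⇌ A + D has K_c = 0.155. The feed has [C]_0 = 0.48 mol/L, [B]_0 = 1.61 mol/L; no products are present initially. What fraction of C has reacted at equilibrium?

X = 0.481

Let X = conversion of C; extent ξ = 0.48·X mol/L.
Concentrations: [C] = 0.48 − 0.48X; [B] = 1.61 − 0.48X; [A] = 0.48X; [D] = 0.48X.
K_c = [A] [D] / ([C] [B]).
This equals 0.155 at X = 0.481 (the root in 0 < X < 1).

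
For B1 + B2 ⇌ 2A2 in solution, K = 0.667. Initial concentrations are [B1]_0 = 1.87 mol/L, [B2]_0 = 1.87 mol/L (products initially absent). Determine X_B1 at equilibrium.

Let X = conversion of B1; extent ξ = 1.87·X mol/L.
Concentrations: [B1] = 1.87 − 1.87X; [B2] = 1.87 − 1.87X; [A2] = 3.74X.
K = [A2]^2 / ([B1] [B2]).
Equating to 0.667: the physical root is X = 0.290.

X = 0.290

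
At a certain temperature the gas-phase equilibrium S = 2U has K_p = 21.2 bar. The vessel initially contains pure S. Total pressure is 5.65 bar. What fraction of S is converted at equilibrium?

X = 0.696

Basis: 1 mol S initially; let X = conversion of S. Extent ξ = X.
Species balance: n_S = 1 − X; n_U = 2X.
Total moles n_T = 1 + X.
y_i = n_i/n_T, p_i = y_i·P. K_p = p_U^2 / (p_S).
This yields a degree-2 equation in X; solving on (0,1), X = 0.696.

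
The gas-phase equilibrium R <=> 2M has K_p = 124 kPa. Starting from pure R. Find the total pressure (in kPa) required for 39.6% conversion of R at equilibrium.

P = 167 kPa

Let X = conversion of R (basis 1 mol R); extent of reaction ξ = X.
Mole table: n_R = 1 − X; n_M = 2X.
Total moles n_T = 1 + X.
K_p = p_M^2 / (p_R) with p_i = (n_i/n_T)·P.
At X = 0.396: the mole-fraction product g(X) = Π y_i^ν_i = 0.7439. Since K_p = g(X)·P^{1}, P = (K_p/g)^(1/1) = (124/0.7439)^(1/1) = 167 kPa.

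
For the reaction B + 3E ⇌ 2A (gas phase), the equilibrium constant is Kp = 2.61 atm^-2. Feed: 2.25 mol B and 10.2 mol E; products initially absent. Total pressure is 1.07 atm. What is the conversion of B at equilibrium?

Let X = conversion of B (basis 2.25 mol B); extent of reaction ξ = 2.25X.
Moles: n_B = 2.25 − 2.25X; n_E = 10.2 − 6.75X; n_A = 4.5X.
Total moles n_T = 12.4 − 4.5X.
y_i = n_i/n_T, p_i = y_i·P. Kp = p_A^2 / (p_B p_E^3).
Setting this equal to 2.61 atm^-2 and taking the physical root (0 < X < 1) gives X = 0.587.

X = 0.587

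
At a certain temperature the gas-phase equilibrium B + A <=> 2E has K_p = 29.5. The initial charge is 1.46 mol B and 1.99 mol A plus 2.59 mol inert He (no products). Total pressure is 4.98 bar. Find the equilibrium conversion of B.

Basis: 1.46 mol B initially; let X = conversion of B. Extent ξ = 1.46X.
At extent ξ: n_B = 1.46 − 1.46X; n_A = 1.99 − 1.46X; n_E = 2.92X; n_I = 2.59 (inert).
Since Δν = 0, n_T = 6.04 throughout.
y_i = n_i/n_T, p_i = y_i·P. K_p = p_E^2 / (p_B p_A).
Equating to 29.5 and solving on 0 < X < 1: X = 0.827.

X = 0.827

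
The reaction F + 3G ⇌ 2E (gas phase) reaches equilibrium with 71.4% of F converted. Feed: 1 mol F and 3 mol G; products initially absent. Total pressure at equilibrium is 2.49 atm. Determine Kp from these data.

Kp = 12 atm^-2

Take 1 mol F as basis and let X be its fractional conversion, so ξ = X.
At extent ξ: n_F = 1 − X; n_G = 3 − 3X; n_E = 2X.
Total moles n_T = 4 − 2X.
At X = 0.714: n_F = 0.286, n_G = 0.858, n_E = 1.43, n_T = 2.57.
p_i = (n_i/n_T)·P. Kp = p_E^2 / (p_F p_G^3) = 12 atm^-2.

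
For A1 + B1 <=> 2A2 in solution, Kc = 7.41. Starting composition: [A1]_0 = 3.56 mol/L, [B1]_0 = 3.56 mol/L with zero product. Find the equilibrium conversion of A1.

X = 0.576

Let X = conversion of A1; extent ξ = 3.56·X mol/L.
Concentrations: [A1] = 3.56 − 3.56X; [B1] = 3.56 − 3.56X; [A2] = 7.12X.
Kc = [A2]^2 / ([A1] [B1]).
Equating to 7.41: the physical root is X = 0.576.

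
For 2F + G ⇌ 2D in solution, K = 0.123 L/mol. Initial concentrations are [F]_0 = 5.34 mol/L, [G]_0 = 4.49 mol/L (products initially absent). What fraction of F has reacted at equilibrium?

X = 0.394

Let X = conversion of F; extent ξ = 5.34X/2 mol/L.
Concentrations: [F] = 5.34 − 5.34X; [G] = 4.49 − 2.67X; [D] = 5.34X.
K = [D]^2 / ([F]^2 [G]).
Solving K = 0.123 for X ∈ (0,1): X = 0.394.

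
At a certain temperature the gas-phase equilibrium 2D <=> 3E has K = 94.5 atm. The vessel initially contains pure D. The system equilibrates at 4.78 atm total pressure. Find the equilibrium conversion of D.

Take 1 mol D as basis and let X be its fractional conversion, so ξ = 0.5X.
Species balance: n_D = 1 − X; n_E = 1.5X.
Total moles n_T = 1 + 0.5X.
Mole fractions y_i = n_i/n_T; K = p_E^3 / (p_D^2) with p_i = y_i·P.
Substituting and setting equal to 94.5 atm gives a polynomial in X; the root in (0,1) is X = 0.765.

X = 0.765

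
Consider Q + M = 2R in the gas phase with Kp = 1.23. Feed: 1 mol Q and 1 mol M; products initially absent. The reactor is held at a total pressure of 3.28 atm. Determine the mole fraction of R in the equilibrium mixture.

y_R = 0.357

Basis: 1 mol Q initially; let X = conversion of Q. Extent ξ = X.
At extent ξ: n_Q = 1 − X; n_M = 1 − X; n_R = 2X.
Total moles n_T = 2 (Δν = 0, constant).
With p_i = (n_i/n_T)P, Kp = p_R^2 / (p_Q p_M).
This yields a degree-2 equation in X; solving on (0,1), X = 0.357.
Then n_R = 0.713, n_T = 2, so y_R = 0.357.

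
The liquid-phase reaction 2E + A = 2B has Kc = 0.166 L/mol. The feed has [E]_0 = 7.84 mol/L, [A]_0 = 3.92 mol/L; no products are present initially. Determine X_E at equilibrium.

X = 0.387

Let X = conversion of E; extent ξ = 7.84X/2 mol/L.
Concentrations: [E] = 7.84 − 7.84X; [A] = 3.92 − 3.92X; [B] = 7.84X.
Kc = [B]^2 / ([E]^2 [A]).
This equals 0.166 at X = 0.387 (the root in 0 < X < 1).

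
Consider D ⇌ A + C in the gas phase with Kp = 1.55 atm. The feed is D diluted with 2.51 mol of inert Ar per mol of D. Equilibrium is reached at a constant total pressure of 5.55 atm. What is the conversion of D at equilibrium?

Let X = conversion of D (basis 1 mol D); extent of reaction ξ = X.
Mole table: n_D = 1 − X; n_A = X; n_C = X; n_I = 2.51 (inert).
Total moles n_T = 3.51 + X.
Mole fractions y_i = n_i/n_T; Kp = p_A p_C / (p_D) with p_i = y_i·P.
This yields a degree-2 equation in X; solving on (0,1), X = 0.643.

X = 0.643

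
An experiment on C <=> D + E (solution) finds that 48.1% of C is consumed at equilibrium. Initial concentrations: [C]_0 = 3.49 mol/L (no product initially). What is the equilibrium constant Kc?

Kc = 1.56 mol/L

Let X = conversion of C.
Concentrations: [C] = 3.49 − 3.49X; [D] = 3.49X; [E] = 3.49X.
At X = 0.481: [C] = 1.81, [D] = 1.68, [E] = 1.68.
Kc = [D] [E] / ([C]) = 1.56 mol/L.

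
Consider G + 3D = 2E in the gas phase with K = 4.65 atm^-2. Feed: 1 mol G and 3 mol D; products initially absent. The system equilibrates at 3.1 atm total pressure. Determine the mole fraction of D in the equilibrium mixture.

y_D = 0.365

Let X = conversion of G (basis 1 mol G); extent of reaction ξ = X.
Species balance: n_G = 1 − X; n_D = 3 − 3X; n_E = 2X.
Total moles n_T = 4 − 2X.
With p_i = (n_i/n_T)P, K = p_E^2 / (p_G p_D^3).
Substituting and setting equal to 4.65 atm^-2 gives a polynomial in X; the root in (0,1) is X = 0.679.
Then n_D = 0.964, n_T = 2.64, so y_D = 0.365.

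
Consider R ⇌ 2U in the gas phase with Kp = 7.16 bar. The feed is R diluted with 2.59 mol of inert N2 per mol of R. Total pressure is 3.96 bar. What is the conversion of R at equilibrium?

X = 0.728

Take 1 mol R as basis and let X be its fractional conversion, so ξ = X.
Species balance: n_R = 1 − X; n_U = 2X; n_I = 2.59 (inert).
Total moles n_T = 3.59 + X.
Mole fractions y_i = n_i/n_T; Kp = p_U^2 / (p_R) with p_i = y_i·P.
Substituting and setting equal to 7.16 bar gives a polynomial in X; the root in (0,1) is X = 0.728.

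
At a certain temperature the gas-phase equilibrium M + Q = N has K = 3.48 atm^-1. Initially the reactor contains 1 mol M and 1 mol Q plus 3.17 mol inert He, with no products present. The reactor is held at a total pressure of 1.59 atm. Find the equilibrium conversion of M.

X = 0.408

Basis: 1 mol M initially; let X = conversion of M. Extent ξ = X.
Species balance: n_M = 1 − X; n_Q = 1 − X; n_N = X; n_I = 3.17 (inert).
Total moles n_T = 5.17 − X.
y_i = n_i/n_T, p_i = y_i·P. K = p_N / (p_M p_Q).
Substituting and setting equal to 3.48 atm^-1 gives a polynomial in X; the root in (0,1) is X = 0.408.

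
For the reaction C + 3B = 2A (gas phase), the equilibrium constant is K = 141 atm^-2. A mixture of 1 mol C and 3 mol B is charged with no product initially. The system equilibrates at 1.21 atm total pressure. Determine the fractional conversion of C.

Take 1 mol C as basis and let X be its fractional conversion, so ξ = X.
Mole table: n_C = 1 − X; n_B = 3 − 3X; n_A = 2X.
Summing: n_T = 4 − 2X.
With p_i = (n_i/n_T)P, K = p_A^2 / (p_C p_B^3).
This yields a degree-4 equation in X; solving on (0,1), X = 0.774.

X = 0.774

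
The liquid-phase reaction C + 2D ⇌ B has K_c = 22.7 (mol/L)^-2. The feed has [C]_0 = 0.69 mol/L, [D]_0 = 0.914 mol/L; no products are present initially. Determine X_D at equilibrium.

Let X = conversion of D; extent ξ = 0.914X/2 mol/L.
Concentrations: [C] = 0.69 − 0.457X; [D] = 0.914 − 0.914X; [B] = 0.457X.
K_c = [B] / ([C] [D]^2).
Equating to 22.7 (mol/L)^-2: the physical root is X = 0.767.

X = 0.767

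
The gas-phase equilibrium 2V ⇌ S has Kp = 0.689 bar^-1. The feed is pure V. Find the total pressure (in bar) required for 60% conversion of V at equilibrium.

P = 1.9 bar

Take 1 mol V as basis and let X be its fractional conversion, so ξ = 0.5X.
Mole table: n_V = 1 − X; n_S = 0.5X.
n_T = Σnᵢ = 1 − 0.5X.
Kp = p_S / (p_V^2) with p_i = (n_i/n_T)·P.
At X = 0.6: the mole-fraction product g(X) = Π y_i^ν_i = 1.312. Since Kp = g(X)·P^{-1}, P = (g/Kp)^(1/1) = (1.312/0.689)^(1/1) = 1.9 bar.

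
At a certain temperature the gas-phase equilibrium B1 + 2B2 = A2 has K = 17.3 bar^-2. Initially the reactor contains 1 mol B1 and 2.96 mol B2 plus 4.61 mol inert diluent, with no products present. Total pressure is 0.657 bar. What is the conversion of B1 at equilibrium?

X = 0.374

Take 1 mol B1 as basis and let X be its fractional conversion, so ξ = X.
Species balance: n_B1 = 1 − X; n_B2 = 2.96 − 2X; n_A2 = X; n_I = 4.61 (inert).
Summing: n_T = 8.57 − 2X.
With p_i = (n_i/n_T)P, K = p_A2 / (p_B1 p_B2^2).
Equating to 17.3 bar^-2 and solving on 0 < X < 1: X = 0.374.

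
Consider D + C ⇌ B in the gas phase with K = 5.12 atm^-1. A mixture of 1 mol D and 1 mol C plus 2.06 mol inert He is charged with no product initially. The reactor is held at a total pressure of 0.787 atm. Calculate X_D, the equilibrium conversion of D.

Take 1 mol D as basis and let X be its fractional conversion, so ξ = X.
Moles: n_D = 1 − X; n_C = 1 − X; n_B = X; n_I = 2.06 (inert).
n_T = Σnᵢ = 4.06 − X.
Mole fractions y_i = n_i/n_T; K = p_B / (p_D p_C) with p_i = y_i·P.
Equating to 5.12 atm^-1 and solving on 0 < X < 1: X = 0.398.

X = 0.398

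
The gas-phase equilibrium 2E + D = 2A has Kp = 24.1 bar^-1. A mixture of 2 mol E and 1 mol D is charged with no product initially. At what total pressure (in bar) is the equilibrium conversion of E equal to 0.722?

Basis: 2 mol E initially; let X = conversion of E. Extent ξ = X.
At extent ξ: n_E = 2 − 2X; n_D = 1 − X; n_A = 2X.
Total moles n_T = 3 − X.
Kp = p_A^2 / (p_E^2 p_D) with p_i = (n_i/n_T)·P.
At X = 0.722: the mole-fraction product g(X) = Π y_i^ν_i = 55.27. Since Kp = g(X)·P^{-1}, P = (g/Kp)^(1/1) = (55.27/24.1)^(1/1) = 2.29 bar.

P = 2.29 bar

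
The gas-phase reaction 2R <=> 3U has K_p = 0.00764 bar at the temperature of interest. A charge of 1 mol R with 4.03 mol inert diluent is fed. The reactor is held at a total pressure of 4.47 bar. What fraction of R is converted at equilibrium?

Let X = conversion of R (basis 1 mol R); extent of reaction ξ = 0.5X.
At extent ξ: n_R = 1 − X; n_U = 1.5X; n_I = 4.03 (inert).
Total moles n_T = 5.03 + 0.5X.
y_i = n_i/n_T, p_i = y_i·P. K_p = p_U^3 / (p_R^2).
This yields a degree-3 equation in X; solving on (0,1), X = 0.125.

X = 0.125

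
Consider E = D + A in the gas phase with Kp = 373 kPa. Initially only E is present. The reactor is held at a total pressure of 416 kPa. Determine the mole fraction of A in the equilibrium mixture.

y_A = 0.407

Take 1 mol E as basis and let X be its fractional conversion, so ξ = X.
Species balance: n_E = 1 − X; n_D = X; n_A = X.
Summing: n_T = 1 + X.
y_i = n_i/n_T, p_i = y_i·P. Kp = p_D p_A / (p_E).
Substituting and setting equal to 373 kPa gives a polynomial in X; the root in (0,1) is X = 0.688.
Then n_A = 0.688, n_T = 1.69, so y_A = 0.407.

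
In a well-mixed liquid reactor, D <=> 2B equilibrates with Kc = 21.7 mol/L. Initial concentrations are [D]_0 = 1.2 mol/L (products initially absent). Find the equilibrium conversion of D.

Let X = conversion of D; extent ξ = 1.2·X mol/L.
Concentrations: [D] = 1.2 − 1.2X; [B] = 2.4X.
Kc = [B]^2 / ([D]).
Solving Kc = 21.7 for X ∈ (0,1): X = 0.843.

X = 0.843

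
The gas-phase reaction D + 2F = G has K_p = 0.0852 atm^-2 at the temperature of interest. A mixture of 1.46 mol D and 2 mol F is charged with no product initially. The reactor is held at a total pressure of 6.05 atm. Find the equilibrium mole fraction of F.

Basis: 2 mol F initially; let X = conversion of F. Extent ξ = X.
At extent ξ: n_D = 1.46 − X; n_F = 2 − 2X; n_G = X.
Total moles n_T = 3.46 − 2X.
y_i = n_i/n_T, p_i = y_i·P. K_p = p_G / (p_D p_F^2).
Substituting and setting equal to 0.0852 atm^-2 gives a polynomial in X; the root in (0,1) is X = 0.498.
Then n_F = 1, n_T = 2.46, so y_F = 0.407.

y_F = 0.407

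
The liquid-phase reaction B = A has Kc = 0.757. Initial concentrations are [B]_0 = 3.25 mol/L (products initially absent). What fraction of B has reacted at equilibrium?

Let X = conversion of B; extent ξ = 3.25·X mol/L.
Concentrations: [B] = 3.25 − 3.25X; [A] = 3.25X.
Kc = [A] / ([B]).
This equals 0.757 at X = 0.431 (the root in 0 < X < 1).

X = 0.431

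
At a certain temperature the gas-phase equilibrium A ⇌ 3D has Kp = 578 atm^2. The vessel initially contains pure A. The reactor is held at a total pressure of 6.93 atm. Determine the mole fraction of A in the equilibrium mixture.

Basis: 1 mol A initially; let X = conversion of A. Extent ξ = X.
At extent ξ: n_A = 1 − X; n_D = 3X.
Summing: n_T = 1 + 2X.
With p_i = (n_i/n_T)P, Kp = p_D^3 / (p_A).
This yields a degree-3 equation in X; solving on (0,1), X = 0.822.
Then n_A = 0.178, n_T = 2.64, so y_A = 0.067.

y_A = 0.067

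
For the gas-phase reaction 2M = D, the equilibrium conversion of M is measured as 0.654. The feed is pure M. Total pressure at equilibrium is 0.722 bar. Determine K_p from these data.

Basis: 1 mol M initially; let X = conversion of M. Extent ξ = 0.5X.
Moles: n_M = 1 − X; n_D = 0.5X.
Total moles n_T = 1 − 0.5X.
At X = 0.654: n_M = 0.346, n_D = 0.327, n_T = 0.673.
p_i = (n_i/n_T)·P. K_p = p_D / (p_M^2) = 2.55 bar^-1.

K_p = 2.55 bar^-1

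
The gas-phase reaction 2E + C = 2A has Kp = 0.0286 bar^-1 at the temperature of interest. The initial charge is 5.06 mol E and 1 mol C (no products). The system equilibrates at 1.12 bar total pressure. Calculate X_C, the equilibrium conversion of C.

Basis: 1 mol C initially; let X = conversion of C. Extent ξ = X.
Mole table: n_E = 5.06 − 2X; n_C = 1 − X; n_A = 2X.
Summing: n_T = 6.06 − X.
Mole fractions y_i = n_i/n_T; Kp = p_A^2 / (p_E^2 p_C) with p_i = y_i·P.
Substituting and setting equal to 0.0286 bar^-1 gives a polynomial in X; the root in (0,1) is X = 0.160.

X = 0.160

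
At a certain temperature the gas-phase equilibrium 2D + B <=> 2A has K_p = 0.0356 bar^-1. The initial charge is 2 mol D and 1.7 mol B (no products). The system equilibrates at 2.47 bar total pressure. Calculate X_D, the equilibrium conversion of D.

X = 0.164

Basis: 2 mol D initially; let X = conversion of D. Extent ξ = X.
At extent ξ: n_D = 2 − 2X; n_B = 1.7 − X; n_A = 2X.
Total moles n_T = 3.7 − X.
With p_i = (n_i/n_T)P, K_p = p_A^2 / (p_D^2 p_B).
This yields a degree-3 equation in X; solving on (0,1), X = 0.164.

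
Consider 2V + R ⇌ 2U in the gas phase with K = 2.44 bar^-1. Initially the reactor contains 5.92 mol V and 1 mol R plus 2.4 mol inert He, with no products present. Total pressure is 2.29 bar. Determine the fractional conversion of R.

Basis: 1 mol R initially; let X = conversion of R. Extent ξ = X.
Species balance: n_V = 5.92 − 2X; n_R = 1 − X; n_U = 2X; n_I = 2.4 (inert).
n_T = Σnᵢ = 9.32 − X.
y_i = n_i/n_T, p_i = y_i·P. K = p_U^2 / (p_V^2 p_R).
Equating to 2.44 bar^-1 and solving on 0 < X < 1: X = 0.795.

X = 0.795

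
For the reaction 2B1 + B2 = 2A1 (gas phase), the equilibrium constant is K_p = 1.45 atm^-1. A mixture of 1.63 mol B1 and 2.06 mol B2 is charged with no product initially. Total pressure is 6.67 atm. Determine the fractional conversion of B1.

Let X = conversion of B1 (basis 1.63 mol B1); extent of reaction ξ = 0.815X.
At extent ξ: n_B1 = 1.63 − 1.63X; n_B2 = 2.06 − 0.815X; n_A1 = 1.63X.
n_T = Σnᵢ = 3.69 − 0.815X.
y_i = n_i/n_T, p_i = y_i·P. K_p = p_A1^2 / (p_B1^2 p_B2).
This yields a degree-3 equation in X; solving on (0,1), X = 0.683.

X = 0.683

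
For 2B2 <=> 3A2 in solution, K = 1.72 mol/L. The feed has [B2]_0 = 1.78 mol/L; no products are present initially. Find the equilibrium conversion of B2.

X = 0.445

Let X = conversion of B2; extent ξ = 1.78X/2 mol/L.
Concentrations: [B2] = 1.78 − 1.78X; [A2] = 2.67X.
K = [A2]^3 / ([B2]^2).
This equals 1.72 at X = 0.445 (the root in 0 < X < 1).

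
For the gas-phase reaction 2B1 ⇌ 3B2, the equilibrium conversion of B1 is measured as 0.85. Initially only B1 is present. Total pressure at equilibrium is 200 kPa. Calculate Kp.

Kp = 1.29e+04 kPa

Let X = conversion of B1 (basis 1 mol B1); extent of reaction ξ = 0.5X.
Mole table: n_B1 = 1 − X; n_B2 = 1.5X.
Total moles n_T = 1 + 0.5X.
At X = 0.85: n_B1 = 0.15, n_B2 = 1.27, n_T = 1.42.
p_i = (n_i/n_T)·P. Kp = p_B2^3 / (p_B1^2) = 1.29e+04 kPa.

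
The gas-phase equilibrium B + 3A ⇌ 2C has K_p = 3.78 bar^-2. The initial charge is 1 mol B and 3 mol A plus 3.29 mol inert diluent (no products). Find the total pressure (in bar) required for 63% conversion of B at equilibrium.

P = 5.49 bar

Basis: 1 mol B initially; let X = conversion of B. Extent ξ = X.
Moles: n_B = 1 − X; n_A = 3 − 3X; n_C = 2X; n_I = 3.29 (inert).
n_T = Σnᵢ = 7.29 − 2X.
K_p = p_C^2 / (p_B p_A^3) with p_i = (n_i/n_T)·P.
At X = 0.63: the mole-fraction product g(X) = Π y_i^ν_i = 114.1. Since K_p = g(X)·P^{-2}, P = (g/K_p)^(1/2) = (114.1/3.78)^(1/2) = 5.49 bar.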